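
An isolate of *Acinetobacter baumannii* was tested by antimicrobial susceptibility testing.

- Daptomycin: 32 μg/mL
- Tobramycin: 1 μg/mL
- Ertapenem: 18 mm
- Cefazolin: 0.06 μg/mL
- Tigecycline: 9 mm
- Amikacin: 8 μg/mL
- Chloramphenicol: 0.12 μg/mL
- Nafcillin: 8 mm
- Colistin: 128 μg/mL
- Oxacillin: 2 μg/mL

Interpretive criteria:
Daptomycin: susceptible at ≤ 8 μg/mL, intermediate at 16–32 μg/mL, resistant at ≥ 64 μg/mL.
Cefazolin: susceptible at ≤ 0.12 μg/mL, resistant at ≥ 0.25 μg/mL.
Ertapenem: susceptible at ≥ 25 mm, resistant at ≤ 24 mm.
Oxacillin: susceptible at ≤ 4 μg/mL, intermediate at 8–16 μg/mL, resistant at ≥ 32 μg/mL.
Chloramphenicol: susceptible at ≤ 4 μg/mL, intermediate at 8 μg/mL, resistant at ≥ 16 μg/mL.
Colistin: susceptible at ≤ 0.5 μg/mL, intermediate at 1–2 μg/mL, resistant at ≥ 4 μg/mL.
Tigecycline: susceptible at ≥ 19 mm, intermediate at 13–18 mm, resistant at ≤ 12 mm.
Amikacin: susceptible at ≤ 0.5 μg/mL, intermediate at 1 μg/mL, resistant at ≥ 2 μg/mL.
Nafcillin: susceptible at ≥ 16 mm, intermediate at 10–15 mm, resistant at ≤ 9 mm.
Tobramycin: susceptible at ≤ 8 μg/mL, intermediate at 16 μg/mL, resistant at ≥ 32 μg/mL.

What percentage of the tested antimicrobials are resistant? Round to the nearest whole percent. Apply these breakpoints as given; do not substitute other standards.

50%

Daptomycin: 32 μg/mL is in 16–32 μg/mL — Intermediate
Tobramycin 1 μg/mL: ≤ 8 μg/mL → Susceptible
Ertapenem: 18 mm is ≤ 24 mm — resistant
Cefazolin 0.06 μg/mL: ≤ 0.12 μg/mL — Susceptible
Tigecycline: 9 mm is ≤ 12 mm — Resistant
Amikacin 8 μg/mL: ≥ 2 μg/mL — Resistant
Chloramphenicol 0.12 μg/mL: ≤ 4 μg/mL → susceptible
Nafcillin 8 mm: ≤ 9 mm → Resistant
Colistin (128 μg/mL) ≥ 4 μg/mL ⇒ R
Oxacillin: 2 μg/mL is ≤ 4 μg/mL ⇒ Susceptible
Resistant: 5/10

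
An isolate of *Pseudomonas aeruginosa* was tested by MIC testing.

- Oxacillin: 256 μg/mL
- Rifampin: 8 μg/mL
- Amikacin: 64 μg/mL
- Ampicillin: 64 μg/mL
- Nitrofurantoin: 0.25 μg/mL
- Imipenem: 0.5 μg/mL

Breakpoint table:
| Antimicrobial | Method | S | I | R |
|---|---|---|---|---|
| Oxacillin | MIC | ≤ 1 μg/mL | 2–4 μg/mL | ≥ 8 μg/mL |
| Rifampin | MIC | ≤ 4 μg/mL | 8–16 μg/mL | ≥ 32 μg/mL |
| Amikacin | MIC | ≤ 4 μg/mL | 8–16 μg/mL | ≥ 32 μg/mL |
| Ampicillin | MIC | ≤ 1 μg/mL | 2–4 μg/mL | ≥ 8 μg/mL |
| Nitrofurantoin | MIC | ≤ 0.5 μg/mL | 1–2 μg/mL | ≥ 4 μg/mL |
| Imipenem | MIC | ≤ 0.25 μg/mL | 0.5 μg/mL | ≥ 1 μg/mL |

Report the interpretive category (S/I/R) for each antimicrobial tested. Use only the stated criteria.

R, I, R, R, S, I

Oxacillin 256 μg/mL: ≥ 8 μg/mL — Resistant
Rifampin: 8 μg/mL is in 8–16 μg/mL — Intermediate
Amikacin: 64 μg/mL is ≥ 32 μg/mL — R
Ampicillin 64 μg/mL: ≥ 8 μg/mL — R
Nitrofurantoin 0.25 μg/mL: ≤ 0.5 μg/mL — Susceptible
Imipenem: 0.5 μg/mL is = 0.5 μg/mL → intermediate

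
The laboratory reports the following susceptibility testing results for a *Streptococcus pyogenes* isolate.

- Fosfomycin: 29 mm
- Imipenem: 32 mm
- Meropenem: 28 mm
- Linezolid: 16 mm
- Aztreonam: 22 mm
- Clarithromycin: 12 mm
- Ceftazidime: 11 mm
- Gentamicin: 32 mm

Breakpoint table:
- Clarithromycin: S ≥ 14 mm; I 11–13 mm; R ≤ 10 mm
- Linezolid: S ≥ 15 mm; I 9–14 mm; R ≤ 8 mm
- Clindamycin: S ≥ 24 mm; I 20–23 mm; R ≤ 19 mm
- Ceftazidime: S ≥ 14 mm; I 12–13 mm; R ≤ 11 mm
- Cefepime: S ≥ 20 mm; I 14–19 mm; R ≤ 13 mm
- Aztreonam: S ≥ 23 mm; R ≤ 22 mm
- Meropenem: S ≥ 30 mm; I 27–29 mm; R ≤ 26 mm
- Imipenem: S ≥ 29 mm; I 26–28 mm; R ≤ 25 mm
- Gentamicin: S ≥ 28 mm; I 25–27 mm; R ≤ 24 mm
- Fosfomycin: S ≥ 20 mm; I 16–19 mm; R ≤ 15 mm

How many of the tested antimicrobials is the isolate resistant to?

2

Fosfomycin: 29 mm is ≥ 20 mm ⇒ susceptible
Imipenem 32 mm: ≥ 29 mm → susceptible
Meropenem (28 mm) in 27–29 mm — Intermediate
Linezolid 16 mm: ≥ 15 mm ⇒ Susceptible
Aztreonam (22 mm) ≤ 22 mm — R
Clarithromycin 12 mm: in 11–13 mm — intermediate
Ceftazidime: 11 mm is ≤ 11 mm → resistant
Gentamicin: 32 mm is ≥ 28 mm ⇒ Susceptible
Resistant: 2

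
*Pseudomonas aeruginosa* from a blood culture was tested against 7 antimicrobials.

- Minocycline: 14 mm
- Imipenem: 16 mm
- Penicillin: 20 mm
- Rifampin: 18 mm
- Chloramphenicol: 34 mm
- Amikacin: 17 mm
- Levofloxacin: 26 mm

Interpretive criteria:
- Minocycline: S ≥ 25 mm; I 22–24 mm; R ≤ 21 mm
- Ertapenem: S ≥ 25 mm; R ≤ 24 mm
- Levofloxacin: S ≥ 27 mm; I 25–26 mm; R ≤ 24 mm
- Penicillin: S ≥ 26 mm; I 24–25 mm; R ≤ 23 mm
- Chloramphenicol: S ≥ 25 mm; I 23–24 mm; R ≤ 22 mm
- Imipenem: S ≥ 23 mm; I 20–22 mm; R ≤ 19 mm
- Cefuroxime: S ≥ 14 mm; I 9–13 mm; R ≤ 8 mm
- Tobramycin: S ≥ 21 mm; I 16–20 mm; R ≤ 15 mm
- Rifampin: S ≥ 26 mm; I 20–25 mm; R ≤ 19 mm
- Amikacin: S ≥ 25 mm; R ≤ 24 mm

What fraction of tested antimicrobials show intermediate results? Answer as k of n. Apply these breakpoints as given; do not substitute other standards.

Minocycline 14 mm: ≤ 21 mm → R
Imipenem: 16 mm is ≤ 19 mm → Resistant
Penicillin 20 mm: ≤ 23 mm ⇒ resistant
Rifampin (18 mm) ≤ 19 mm — resistant
Chloramphenicol: 34 mm is ≥ 25 mm — susceptible
Amikacin 17 mm: ≤ 24 mm ⇒ resistant
Levofloxacin 26 mm: in 25–26 mm — Intermediate
Intermediate: 1/7

1 of 7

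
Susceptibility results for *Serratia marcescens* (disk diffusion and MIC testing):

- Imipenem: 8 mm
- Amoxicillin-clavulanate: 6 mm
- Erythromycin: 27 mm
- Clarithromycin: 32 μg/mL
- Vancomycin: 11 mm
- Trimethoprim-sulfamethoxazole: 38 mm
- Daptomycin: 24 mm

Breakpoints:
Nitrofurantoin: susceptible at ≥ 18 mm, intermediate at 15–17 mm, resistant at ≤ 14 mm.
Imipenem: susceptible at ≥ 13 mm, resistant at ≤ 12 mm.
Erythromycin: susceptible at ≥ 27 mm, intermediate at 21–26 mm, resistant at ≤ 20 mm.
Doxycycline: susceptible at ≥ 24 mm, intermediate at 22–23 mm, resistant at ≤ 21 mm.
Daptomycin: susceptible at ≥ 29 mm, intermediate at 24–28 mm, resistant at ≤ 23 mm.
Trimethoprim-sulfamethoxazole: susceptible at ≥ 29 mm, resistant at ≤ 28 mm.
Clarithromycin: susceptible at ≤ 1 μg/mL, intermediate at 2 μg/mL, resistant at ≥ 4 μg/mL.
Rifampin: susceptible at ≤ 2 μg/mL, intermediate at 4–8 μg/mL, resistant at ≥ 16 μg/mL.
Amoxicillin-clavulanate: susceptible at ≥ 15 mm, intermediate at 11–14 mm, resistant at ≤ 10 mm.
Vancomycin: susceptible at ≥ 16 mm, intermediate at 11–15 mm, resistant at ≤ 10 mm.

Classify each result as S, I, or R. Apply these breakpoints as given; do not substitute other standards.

Imipenem 8 mm: ≤ 12 mm — resistant
Amoxicillin-clavulanate 6 mm: ≤ 10 mm ⇒ R
Erythromycin: 27 mm is ≥ 27 mm — S
Clarithromycin: 32 μg/mL is ≥ 4 μg/mL ⇒ resistant
Vancomycin (11 mm) in 11–15 mm — Intermediate
Trimethoprim-sulfamethoxazole (38 mm) ≥ 29 mm ⇒ Susceptible
Daptomycin 24 mm: in 24–28 mm → I

R, R, S, R, I, S, I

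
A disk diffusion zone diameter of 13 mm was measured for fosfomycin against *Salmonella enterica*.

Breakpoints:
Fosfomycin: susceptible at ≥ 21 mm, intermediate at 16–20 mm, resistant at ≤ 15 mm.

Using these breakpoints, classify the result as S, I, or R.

Fosfomycin: 13 mm is ≤ 15 mm ⇒ Resistant

R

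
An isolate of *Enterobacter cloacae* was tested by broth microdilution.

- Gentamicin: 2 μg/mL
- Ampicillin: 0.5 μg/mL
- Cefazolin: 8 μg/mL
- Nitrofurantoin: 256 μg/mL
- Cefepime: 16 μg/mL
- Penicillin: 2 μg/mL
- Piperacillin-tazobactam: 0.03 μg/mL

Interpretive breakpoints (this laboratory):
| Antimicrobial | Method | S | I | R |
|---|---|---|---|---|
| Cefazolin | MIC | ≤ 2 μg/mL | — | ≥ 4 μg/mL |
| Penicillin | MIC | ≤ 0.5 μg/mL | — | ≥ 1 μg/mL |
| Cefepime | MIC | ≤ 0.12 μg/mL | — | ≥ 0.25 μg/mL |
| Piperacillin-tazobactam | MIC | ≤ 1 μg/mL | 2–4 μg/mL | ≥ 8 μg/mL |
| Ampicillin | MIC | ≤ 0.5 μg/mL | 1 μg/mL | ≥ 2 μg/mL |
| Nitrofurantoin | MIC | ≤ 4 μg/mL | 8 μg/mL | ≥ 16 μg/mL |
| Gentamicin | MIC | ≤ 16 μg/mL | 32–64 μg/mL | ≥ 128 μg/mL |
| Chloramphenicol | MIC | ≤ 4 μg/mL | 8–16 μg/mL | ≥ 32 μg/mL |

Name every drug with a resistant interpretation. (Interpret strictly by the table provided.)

cefazolin, nitrofurantoin, cefepime, penicillin

Gentamicin (2 μg/mL) ≤ 16 μg/mL → susceptible
Ampicillin: 0.5 μg/mL is ≤ 0.5 μg/mL — Susceptible
Cefazolin (8 μg/mL) ≥ 4 μg/mL → Resistant
Nitrofurantoin: 256 μg/mL is ≥ 16 μg/mL — resistant
Cefepime 16 μg/mL: ≥ 0.25 μg/mL ⇒ R
Penicillin (2 μg/mL) ≥ 1 μg/mL — R
Piperacillin-tazobactam 0.03 μg/mL: ≤ 1 μg/mL — Susceptible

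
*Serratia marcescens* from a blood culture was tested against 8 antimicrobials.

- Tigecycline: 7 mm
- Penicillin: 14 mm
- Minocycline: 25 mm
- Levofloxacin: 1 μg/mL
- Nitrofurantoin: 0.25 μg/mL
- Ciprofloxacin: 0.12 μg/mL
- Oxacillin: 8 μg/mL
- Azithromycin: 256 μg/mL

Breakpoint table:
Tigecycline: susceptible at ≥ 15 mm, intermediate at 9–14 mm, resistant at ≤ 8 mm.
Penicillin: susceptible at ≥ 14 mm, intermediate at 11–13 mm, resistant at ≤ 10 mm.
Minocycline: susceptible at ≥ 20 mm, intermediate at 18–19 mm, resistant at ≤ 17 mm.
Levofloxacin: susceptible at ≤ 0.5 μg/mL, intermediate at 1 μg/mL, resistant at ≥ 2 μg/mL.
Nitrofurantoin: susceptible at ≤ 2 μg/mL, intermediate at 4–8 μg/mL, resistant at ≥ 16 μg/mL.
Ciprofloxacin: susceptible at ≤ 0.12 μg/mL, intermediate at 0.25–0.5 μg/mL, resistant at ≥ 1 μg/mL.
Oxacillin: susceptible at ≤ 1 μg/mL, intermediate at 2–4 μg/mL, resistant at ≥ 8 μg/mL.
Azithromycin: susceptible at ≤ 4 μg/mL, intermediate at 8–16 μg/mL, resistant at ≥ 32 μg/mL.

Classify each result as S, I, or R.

R, S, S, I, S, S, R, R

Tigecycline 7 mm: ≤ 8 mm — R
Penicillin: 14 mm is ≥ 14 mm → susceptible
Minocycline 25 mm: ≥ 20 mm → S
Levofloxacin: 1 μg/mL is = 1 μg/mL — I
Nitrofurantoin 0.25 μg/mL: ≤ 2 μg/mL → Susceptible
Ciprofloxacin 0.12 μg/mL: ≤ 0.12 μg/mL — S
Oxacillin (8 μg/mL) ≥ 8 μg/mL → R
Azithromycin (256 μg/mL) ≥ 32 μg/mL → resistant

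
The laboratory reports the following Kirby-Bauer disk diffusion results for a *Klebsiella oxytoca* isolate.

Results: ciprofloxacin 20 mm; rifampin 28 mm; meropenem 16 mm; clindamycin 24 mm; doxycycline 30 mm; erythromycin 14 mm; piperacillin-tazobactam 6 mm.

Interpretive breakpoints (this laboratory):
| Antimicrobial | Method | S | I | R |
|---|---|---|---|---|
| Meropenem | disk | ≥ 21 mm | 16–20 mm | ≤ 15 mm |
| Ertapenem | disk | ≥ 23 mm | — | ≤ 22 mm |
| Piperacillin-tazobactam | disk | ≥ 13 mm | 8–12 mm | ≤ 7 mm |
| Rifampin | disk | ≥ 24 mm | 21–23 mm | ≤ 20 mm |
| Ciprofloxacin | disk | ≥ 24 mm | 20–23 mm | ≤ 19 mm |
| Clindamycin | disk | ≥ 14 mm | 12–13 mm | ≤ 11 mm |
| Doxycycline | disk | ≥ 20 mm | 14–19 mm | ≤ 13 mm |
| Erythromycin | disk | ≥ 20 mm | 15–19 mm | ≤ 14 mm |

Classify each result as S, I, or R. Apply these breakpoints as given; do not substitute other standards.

I, S, I, S, S, R, R

Ciprofloxacin (20 mm) in 20–23 mm — I
Rifampin (28 mm) ≥ 24 mm ⇒ Susceptible
Meropenem (16 mm) in 16–20 mm → I
Clindamycin (24 mm) ≥ 14 mm — S
Doxycycline 30 mm: ≥ 20 mm ⇒ Susceptible
Erythromycin (14 mm) ≤ 14 mm — Resistant
Piperacillin-tazobactam: 6 mm is ≤ 7 mm → R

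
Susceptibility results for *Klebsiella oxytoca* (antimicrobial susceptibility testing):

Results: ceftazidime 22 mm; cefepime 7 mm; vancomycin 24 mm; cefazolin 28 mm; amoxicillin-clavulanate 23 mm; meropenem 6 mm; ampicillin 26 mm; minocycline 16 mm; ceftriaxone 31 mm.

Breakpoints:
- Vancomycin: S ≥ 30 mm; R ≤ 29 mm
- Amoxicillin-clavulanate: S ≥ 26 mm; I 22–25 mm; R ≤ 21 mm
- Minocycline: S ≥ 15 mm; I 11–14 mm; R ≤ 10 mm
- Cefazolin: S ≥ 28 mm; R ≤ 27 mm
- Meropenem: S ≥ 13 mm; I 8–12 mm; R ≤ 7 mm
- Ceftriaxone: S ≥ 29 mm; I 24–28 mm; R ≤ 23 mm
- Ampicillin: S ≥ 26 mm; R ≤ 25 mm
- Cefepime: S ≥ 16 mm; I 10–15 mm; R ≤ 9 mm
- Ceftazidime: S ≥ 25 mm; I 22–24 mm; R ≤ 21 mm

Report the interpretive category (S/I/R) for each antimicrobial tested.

Ceftazidime (22 mm) in 22–24 mm — Intermediate
Cefepime: 7 mm is ≤ 9 mm — resistant
Vancomycin (24 mm) ≤ 29 mm ⇒ R
Cefazolin (28 mm) ≥ 28 mm ⇒ susceptible
Amoxicillin-clavulanate (23 mm) in 22–25 mm ⇒ I
Meropenem 6 mm: ≤ 7 mm ⇒ R
Ampicillin: 26 mm is ≥ 26 mm ⇒ Susceptible
Minocycline: 16 mm is ≥ 15 mm ⇒ S
Ceftriaxone 31 mm: ≥ 29 mm ⇒ susceptible

I, R, R, S, I, R, S, S, S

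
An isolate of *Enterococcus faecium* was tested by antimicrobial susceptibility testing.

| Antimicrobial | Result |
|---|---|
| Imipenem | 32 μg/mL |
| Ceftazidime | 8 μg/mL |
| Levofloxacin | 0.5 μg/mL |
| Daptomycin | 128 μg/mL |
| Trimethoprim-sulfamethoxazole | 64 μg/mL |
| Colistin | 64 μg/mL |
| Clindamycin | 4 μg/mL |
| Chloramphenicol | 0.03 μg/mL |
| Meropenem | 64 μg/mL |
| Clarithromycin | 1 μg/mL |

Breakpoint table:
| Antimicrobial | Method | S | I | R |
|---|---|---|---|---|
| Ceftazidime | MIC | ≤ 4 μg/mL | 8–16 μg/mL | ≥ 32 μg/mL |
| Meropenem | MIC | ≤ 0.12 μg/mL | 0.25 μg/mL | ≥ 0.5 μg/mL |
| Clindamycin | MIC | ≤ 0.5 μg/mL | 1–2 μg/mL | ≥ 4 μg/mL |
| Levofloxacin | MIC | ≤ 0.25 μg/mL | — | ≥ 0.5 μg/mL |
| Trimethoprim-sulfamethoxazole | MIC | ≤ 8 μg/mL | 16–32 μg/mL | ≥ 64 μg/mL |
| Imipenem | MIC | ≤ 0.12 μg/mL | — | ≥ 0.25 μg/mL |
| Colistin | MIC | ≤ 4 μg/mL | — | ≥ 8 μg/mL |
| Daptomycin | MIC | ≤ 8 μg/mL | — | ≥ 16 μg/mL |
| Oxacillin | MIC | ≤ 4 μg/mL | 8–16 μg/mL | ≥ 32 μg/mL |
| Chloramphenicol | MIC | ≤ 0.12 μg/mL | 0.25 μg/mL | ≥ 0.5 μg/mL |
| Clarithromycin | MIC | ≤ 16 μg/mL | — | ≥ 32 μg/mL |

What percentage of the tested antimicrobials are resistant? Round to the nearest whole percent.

Imipenem (32 μg/mL) ≥ 0.25 μg/mL ⇒ resistant
Ceftazidime (8 μg/mL) in 8–16 μg/mL — I
Levofloxacin: 0.5 μg/mL is ≥ 0.5 μg/mL → R
Daptomycin (128 μg/mL) ≥ 16 μg/mL ⇒ R
Trimethoprim-sulfamethoxazole 64 μg/mL: ≥ 64 μg/mL → resistant
Colistin (64 μg/mL) ≥ 8 μg/mL ⇒ resistant
Clindamycin 4 μg/mL: ≥ 4 μg/mL → R
Chloramphenicol (0.03 μg/mL) ≤ 0.12 μg/mL ⇒ susceptible
Meropenem 64 μg/mL: ≥ 0.5 μg/mL ⇒ Resistant
Clarithromycin: 1 μg/mL is ≤ 16 μg/mL ⇒ susceptible
Resistant: 7/10

70%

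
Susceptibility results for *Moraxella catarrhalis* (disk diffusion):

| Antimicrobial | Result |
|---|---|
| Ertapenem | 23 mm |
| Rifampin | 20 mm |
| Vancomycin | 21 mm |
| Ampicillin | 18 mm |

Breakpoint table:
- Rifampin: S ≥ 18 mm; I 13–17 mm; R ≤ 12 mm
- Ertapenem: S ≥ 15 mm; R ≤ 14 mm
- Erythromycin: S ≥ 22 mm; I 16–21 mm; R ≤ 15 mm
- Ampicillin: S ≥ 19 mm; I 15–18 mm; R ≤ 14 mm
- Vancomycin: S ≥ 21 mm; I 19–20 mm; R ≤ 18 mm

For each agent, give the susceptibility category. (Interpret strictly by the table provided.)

Ertapenem 23 mm: ≥ 15 mm — susceptible
Rifampin 20 mm: ≥ 18 mm ⇒ S
Vancomycin (21 mm) ≥ 21 mm → susceptible
Ampicillin (18 mm) in 15–18 mm ⇒ Intermediate

S, S, S, I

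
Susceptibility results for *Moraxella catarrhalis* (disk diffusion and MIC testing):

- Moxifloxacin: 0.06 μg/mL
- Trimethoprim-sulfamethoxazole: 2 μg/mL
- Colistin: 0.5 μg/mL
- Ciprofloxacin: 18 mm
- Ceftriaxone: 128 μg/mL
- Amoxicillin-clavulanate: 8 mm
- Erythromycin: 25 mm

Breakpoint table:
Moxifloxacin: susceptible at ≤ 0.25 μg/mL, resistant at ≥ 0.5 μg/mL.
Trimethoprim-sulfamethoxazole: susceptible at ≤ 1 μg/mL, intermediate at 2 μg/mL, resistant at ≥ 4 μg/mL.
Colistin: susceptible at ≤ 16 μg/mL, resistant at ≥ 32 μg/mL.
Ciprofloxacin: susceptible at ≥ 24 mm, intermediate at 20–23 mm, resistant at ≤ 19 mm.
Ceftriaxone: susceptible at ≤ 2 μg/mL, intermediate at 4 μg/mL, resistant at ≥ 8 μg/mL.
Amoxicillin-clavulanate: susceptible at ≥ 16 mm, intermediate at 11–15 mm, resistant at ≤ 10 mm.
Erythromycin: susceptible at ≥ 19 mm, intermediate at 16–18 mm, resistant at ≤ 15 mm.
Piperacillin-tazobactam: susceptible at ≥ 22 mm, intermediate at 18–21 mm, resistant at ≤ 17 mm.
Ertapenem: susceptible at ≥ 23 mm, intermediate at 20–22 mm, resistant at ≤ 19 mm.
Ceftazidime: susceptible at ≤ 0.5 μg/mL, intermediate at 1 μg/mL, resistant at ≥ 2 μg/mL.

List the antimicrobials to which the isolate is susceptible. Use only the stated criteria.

moxifloxacin, colistin, erythromycin

Moxifloxacin 0.06 μg/mL: ≤ 0.25 μg/mL → susceptible
Trimethoprim-sulfamethoxazole 2 μg/mL: = 2 μg/mL ⇒ I
Colistin (0.5 μg/mL) ≤ 16 μg/mL → susceptible
Ciprofloxacin: 18 mm is ≤ 19 mm — R
Ceftriaxone: 128 μg/mL is ≥ 8 μg/mL — Resistant
Amoxicillin-clavulanate (8 mm) ≤ 10 mm — Resistant
Erythromycin 25 mm: ≥ 19 mm — Susceptible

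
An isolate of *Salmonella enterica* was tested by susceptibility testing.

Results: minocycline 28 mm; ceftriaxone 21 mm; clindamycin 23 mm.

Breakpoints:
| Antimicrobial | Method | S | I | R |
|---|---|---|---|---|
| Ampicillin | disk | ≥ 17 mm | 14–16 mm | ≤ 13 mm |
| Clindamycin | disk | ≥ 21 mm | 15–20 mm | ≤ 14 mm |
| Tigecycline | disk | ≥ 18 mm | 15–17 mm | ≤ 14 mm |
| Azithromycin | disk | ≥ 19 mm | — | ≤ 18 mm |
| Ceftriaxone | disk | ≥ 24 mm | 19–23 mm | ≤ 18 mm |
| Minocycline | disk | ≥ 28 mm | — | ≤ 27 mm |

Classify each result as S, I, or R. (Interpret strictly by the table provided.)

S, I, S

Minocycline 28 mm: ≥ 28 mm → Susceptible
Ceftriaxone: 21 mm is in 19–23 mm → intermediate
Clindamycin (23 mm) ≥ 21 mm ⇒ susceptible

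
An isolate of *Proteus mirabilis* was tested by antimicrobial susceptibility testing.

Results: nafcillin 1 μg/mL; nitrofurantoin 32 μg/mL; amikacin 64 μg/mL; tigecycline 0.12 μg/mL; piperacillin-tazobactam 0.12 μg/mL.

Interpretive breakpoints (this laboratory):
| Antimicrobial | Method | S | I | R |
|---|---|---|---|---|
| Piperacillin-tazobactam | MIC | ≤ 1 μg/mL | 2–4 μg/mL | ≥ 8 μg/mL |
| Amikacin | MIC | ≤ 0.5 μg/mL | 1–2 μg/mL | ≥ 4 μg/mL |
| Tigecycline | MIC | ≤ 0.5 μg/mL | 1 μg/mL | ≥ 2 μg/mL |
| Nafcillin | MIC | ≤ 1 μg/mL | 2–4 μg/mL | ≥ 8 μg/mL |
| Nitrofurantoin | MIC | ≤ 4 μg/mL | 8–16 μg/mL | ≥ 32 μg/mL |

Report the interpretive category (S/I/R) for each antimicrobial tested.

S, R, R, S, S

Nafcillin (1 μg/mL) ≤ 1 μg/mL → susceptible
Nitrofurantoin (32 μg/mL) ≥ 32 μg/mL → R
Amikacin (64 μg/mL) ≥ 4 μg/mL — resistant
Tigecycline (0.12 μg/mL) ≤ 0.5 μg/mL — susceptible
Piperacillin-tazobactam 0.12 μg/mL: ≤ 1 μg/mL — susceptible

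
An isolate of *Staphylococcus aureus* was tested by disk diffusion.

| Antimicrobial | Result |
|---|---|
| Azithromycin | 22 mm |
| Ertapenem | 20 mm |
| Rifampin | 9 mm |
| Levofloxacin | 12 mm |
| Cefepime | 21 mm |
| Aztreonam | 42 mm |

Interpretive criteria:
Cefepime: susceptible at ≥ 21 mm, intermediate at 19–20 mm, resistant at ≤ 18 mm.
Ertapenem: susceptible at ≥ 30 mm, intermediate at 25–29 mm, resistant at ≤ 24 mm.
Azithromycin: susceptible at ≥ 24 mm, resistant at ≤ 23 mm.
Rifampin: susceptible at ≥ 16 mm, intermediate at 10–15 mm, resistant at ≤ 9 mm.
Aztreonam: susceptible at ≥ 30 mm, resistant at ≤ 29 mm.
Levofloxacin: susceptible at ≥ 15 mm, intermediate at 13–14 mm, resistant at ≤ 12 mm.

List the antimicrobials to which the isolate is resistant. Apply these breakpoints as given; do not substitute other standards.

Azithromycin 22 mm: ≤ 23 mm ⇒ Resistant
Ertapenem: 20 mm is ≤ 24 mm ⇒ R
Rifampin: 9 mm is ≤ 9 mm — Resistant
Levofloxacin 12 mm: ≤ 12 mm — Resistant
Cefepime (21 mm) ≥ 21 mm — Susceptible
Aztreonam 42 mm: ≥ 30 mm — Susceptible

azithromycin, ertapenem, rifampin, levofloxacin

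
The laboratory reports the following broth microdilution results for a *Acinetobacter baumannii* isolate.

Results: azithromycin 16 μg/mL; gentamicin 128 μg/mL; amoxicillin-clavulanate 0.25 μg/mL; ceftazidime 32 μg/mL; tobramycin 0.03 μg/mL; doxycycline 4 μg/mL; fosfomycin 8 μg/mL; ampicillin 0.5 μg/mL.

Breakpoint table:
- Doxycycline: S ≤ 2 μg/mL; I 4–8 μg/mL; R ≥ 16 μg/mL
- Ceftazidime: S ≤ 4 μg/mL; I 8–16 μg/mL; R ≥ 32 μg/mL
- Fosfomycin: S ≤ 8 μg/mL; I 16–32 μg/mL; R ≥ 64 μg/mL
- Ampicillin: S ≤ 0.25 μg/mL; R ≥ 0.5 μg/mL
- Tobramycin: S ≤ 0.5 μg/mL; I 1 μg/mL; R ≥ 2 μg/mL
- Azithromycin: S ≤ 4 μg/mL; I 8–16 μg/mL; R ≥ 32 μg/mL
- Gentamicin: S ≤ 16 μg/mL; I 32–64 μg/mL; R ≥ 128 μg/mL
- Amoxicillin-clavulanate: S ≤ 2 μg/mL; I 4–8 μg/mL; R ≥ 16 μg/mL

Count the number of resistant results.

3

Azithromycin 16 μg/mL: in 8–16 μg/mL → intermediate
Gentamicin (128 μg/mL) ≥ 128 μg/mL ⇒ R
Amoxicillin-clavulanate (0.25 μg/mL) ≤ 2 μg/mL → S
Ceftazidime 32 μg/mL: ≥ 32 μg/mL — R
Tobramycin (0.03 μg/mL) ≤ 0.5 μg/mL — Susceptible
Doxycycline 4 μg/mL: in 4–8 μg/mL — Intermediate
Fosfomycin: 8 μg/mL is ≤ 8 μg/mL → Susceptible
Ampicillin 0.5 μg/mL: ≥ 0.5 μg/mL — resistant
Resistant: 3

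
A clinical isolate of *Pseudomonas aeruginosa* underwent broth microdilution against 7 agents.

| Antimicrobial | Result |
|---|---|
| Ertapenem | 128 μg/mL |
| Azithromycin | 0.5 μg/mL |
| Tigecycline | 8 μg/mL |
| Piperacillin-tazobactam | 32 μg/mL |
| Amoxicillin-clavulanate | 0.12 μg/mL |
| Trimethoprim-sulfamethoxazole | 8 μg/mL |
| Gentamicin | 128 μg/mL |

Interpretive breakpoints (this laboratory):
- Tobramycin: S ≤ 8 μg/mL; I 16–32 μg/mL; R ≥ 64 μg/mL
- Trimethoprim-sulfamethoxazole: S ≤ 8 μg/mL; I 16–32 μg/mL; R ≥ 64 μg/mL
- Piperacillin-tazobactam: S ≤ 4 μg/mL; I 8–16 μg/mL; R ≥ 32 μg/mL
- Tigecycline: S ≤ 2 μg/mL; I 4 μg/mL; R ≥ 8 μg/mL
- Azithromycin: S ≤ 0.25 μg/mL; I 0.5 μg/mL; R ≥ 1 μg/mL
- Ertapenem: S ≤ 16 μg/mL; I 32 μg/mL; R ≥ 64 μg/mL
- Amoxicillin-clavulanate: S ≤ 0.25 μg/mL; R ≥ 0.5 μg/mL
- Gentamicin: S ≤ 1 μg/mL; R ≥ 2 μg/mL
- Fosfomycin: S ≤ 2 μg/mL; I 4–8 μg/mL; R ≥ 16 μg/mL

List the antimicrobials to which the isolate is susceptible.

Ertapenem 128 μg/mL: ≥ 64 μg/mL — R
Azithromycin 0.5 μg/mL: = 0.5 μg/mL — I
Tigecycline 8 μg/mL: ≥ 8 μg/mL — R
Piperacillin-tazobactam: 32 μg/mL is ≥ 32 μg/mL ⇒ resistant
Amoxicillin-clavulanate: 0.12 μg/mL is ≤ 0.25 μg/mL → susceptible
Trimethoprim-sulfamethoxazole 8 μg/mL: ≤ 8 μg/mL ⇒ susceptible
Gentamicin: 128 μg/mL is ≥ 2 μg/mL ⇒ resistant

amoxicillin-clavulanate, trimethoprim-sulfamethoxazole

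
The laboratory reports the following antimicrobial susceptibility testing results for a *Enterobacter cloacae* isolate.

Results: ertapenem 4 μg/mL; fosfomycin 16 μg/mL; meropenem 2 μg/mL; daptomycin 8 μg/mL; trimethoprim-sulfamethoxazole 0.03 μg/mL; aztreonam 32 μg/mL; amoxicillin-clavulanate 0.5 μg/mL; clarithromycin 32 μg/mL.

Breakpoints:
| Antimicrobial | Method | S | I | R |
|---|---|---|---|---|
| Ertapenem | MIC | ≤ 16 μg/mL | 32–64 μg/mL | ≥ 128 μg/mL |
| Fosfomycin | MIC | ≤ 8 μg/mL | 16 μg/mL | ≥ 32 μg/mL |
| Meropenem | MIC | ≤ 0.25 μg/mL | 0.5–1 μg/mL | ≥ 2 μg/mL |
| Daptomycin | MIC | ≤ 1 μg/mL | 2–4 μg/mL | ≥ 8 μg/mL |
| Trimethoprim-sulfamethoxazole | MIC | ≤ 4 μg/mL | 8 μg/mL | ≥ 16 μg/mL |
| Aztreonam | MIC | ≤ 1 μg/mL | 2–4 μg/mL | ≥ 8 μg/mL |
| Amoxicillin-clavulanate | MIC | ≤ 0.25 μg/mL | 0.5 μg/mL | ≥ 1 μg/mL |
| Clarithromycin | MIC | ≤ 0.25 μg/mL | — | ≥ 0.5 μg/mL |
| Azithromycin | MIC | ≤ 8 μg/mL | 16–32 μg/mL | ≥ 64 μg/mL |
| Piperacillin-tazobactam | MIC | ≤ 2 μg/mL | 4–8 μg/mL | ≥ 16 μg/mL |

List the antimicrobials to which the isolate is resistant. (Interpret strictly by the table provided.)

meropenem, daptomycin, aztreonam, clarithromycin

Ertapenem 4 μg/mL: ≤ 16 μg/mL → susceptible
Fosfomycin (16 μg/mL) = 16 μg/mL — intermediate
Meropenem 2 μg/mL: ≥ 2 μg/mL — R
Daptomycin 8 μg/mL: ≥ 8 μg/mL — R
Trimethoprim-sulfamethoxazole: 0.03 μg/mL is ≤ 4 μg/mL ⇒ susceptible
Aztreonam (32 μg/mL) ≥ 8 μg/mL — Resistant
Amoxicillin-clavulanate (0.5 μg/mL) = 0.5 μg/mL → I
Clarithromycin: 32 μg/mL is ≥ 0.5 μg/mL ⇒ Resistant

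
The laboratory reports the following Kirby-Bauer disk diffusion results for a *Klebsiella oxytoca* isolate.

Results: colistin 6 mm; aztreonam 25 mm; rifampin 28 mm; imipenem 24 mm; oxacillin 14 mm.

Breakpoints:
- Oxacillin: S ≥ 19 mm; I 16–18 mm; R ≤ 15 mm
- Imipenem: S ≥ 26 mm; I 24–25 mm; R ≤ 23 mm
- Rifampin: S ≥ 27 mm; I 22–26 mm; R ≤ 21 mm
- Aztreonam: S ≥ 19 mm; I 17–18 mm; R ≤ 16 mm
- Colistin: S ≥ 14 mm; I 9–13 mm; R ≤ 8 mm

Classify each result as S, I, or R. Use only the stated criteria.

Colistin: 6 mm is ≤ 8 mm — R
Aztreonam: 25 mm is ≥ 19 mm → S
Rifampin (28 mm) ≥ 27 mm → Susceptible
Imipenem (24 mm) in 24–25 mm → I
Oxacillin (14 mm) ≤ 15 mm — resistant

R, S, S, I, R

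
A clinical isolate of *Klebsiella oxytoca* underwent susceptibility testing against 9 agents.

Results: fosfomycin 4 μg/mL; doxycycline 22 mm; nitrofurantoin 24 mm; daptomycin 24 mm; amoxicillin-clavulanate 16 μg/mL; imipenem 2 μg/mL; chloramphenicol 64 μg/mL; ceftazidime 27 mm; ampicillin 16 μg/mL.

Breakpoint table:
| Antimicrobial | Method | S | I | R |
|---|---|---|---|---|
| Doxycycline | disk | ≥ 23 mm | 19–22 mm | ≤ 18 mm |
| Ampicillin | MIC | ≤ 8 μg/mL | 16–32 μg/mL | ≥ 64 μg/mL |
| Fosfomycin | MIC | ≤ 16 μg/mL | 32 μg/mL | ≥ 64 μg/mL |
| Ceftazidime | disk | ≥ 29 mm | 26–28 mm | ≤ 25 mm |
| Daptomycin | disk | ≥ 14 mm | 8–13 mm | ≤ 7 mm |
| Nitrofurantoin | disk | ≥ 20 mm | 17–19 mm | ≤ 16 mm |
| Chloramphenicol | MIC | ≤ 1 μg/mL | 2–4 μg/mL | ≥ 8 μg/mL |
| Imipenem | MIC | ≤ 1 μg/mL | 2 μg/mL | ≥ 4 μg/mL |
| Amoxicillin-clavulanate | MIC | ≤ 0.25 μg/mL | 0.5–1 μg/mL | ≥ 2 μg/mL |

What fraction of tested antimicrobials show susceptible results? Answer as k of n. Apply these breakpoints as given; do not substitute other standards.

Fosfomycin 4 μg/mL: ≤ 16 μg/mL → Susceptible
Doxycycline: 22 mm is in 19–22 mm — intermediate
Nitrofurantoin (24 mm) ≥ 20 mm ⇒ S
Daptomycin 24 mm: ≥ 14 mm — Susceptible
Amoxicillin-clavulanate: 16 μg/mL is ≥ 2 μg/mL → R
Imipenem 2 μg/mL: = 2 μg/mL → intermediate
Chloramphenicol 64 μg/mL: ≥ 8 μg/mL → resistant
Ceftazidime: 27 mm is in 26–28 mm → intermediate
Ampicillin 16 μg/mL: in 16–32 μg/mL → Intermediate
Susceptible: 3/9

3 of 9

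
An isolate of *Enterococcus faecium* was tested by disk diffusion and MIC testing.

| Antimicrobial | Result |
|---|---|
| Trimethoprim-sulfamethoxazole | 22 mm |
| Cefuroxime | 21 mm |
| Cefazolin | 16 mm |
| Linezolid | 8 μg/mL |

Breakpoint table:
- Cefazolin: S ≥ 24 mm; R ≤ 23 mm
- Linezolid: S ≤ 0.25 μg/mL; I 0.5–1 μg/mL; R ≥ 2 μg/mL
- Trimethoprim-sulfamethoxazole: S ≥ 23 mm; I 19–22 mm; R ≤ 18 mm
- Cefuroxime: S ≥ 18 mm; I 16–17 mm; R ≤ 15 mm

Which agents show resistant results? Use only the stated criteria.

cefazolin, linezolid

Trimethoprim-sulfamethoxazole (22 mm) in 19–22 mm → intermediate
Cefuroxime 21 mm: ≥ 18 mm ⇒ S
Cefazolin: 16 mm is ≤ 23 mm — R
Linezolid (8 μg/mL) ≥ 2 μg/mL ⇒ resistant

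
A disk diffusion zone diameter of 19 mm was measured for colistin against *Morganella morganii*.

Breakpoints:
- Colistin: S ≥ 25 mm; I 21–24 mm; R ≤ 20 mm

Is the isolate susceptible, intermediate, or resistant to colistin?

Resistant

Colistin 19 mm: ≤ 20 mm — R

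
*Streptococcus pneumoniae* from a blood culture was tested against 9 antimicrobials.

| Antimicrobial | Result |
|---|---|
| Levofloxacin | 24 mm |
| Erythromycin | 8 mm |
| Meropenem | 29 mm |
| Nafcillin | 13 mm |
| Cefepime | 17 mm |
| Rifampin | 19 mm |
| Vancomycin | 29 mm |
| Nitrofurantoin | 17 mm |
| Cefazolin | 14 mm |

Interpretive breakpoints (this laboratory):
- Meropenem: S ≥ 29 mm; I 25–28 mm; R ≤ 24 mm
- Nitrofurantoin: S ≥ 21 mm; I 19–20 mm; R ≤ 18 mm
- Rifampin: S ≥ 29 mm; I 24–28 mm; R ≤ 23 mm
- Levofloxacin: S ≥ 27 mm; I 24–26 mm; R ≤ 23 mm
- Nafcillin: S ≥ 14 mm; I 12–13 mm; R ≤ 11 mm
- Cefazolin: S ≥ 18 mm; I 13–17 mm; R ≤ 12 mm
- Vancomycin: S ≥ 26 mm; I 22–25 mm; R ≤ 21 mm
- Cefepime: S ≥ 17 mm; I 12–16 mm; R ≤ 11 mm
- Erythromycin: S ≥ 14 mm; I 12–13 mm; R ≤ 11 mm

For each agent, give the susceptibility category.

I, R, S, I, S, R, S, R, I

Levofloxacin 24 mm: in 24–26 mm ⇒ Intermediate
Erythromycin: 8 mm is ≤ 11 mm ⇒ resistant
Meropenem 29 mm: ≥ 29 mm — Susceptible
Nafcillin (13 mm) in 12–13 mm → intermediate
Cefepime: 17 mm is ≥ 17 mm — S
Rifampin (19 mm) ≤ 23 mm → Resistant
Vancomycin 29 mm: ≥ 26 mm — S
Nitrofurantoin (17 mm) ≤ 18 mm ⇒ R
Cefazolin (14 mm) in 13–17 mm → I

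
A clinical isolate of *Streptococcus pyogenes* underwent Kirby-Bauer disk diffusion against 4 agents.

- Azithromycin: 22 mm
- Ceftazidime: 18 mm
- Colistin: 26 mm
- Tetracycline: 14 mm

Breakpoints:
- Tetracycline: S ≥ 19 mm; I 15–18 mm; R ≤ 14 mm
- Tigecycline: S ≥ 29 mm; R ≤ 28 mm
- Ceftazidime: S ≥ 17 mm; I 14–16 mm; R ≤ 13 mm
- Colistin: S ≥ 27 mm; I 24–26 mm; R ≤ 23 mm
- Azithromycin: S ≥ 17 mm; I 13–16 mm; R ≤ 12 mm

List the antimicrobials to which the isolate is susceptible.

azithromycin, ceftazidime

Azithromycin: 22 mm is ≥ 17 mm ⇒ susceptible
Ceftazidime (18 mm) ≥ 17 mm → Susceptible
Colistin (26 mm) in 24–26 mm — I
Tetracycline 14 mm: ≤ 14 mm ⇒ resistant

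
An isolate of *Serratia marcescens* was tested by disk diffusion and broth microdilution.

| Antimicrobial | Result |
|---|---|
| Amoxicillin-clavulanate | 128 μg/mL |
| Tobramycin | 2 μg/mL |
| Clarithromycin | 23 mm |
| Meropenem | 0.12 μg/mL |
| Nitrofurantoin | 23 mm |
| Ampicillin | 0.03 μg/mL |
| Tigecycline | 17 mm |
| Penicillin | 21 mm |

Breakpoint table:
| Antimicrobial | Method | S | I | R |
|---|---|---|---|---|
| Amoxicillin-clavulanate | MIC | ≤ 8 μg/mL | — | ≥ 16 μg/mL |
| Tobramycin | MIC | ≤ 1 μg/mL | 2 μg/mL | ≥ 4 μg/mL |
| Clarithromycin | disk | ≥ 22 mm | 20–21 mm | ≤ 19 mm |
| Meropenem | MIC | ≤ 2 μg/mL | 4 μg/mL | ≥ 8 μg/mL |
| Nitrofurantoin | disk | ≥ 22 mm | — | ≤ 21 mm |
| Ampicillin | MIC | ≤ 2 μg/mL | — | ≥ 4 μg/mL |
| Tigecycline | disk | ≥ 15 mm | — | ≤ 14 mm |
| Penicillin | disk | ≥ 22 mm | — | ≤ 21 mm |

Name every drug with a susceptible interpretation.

Amoxicillin-clavulanate 128 μg/mL: ≥ 16 μg/mL ⇒ resistant
Tobramycin 2 μg/mL: = 2 μg/mL ⇒ intermediate
Clarithromycin (23 mm) ≥ 22 mm ⇒ S
Meropenem: 0.12 μg/mL is ≤ 2 μg/mL → Susceptible
Nitrofurantoin (23 mm) ≥ 22 mm — S
Ampicillin (0.03 μg/mL) ≤ 2 μg/mL — Susceptible
Tigecycline: 17 mm is ≥ 15 mm — Susceptible
Penicillin (21 mm) ≤ 21 mm → R

clarithromycin, meropenem, nitrofurantoin, ampicillin, tigecycline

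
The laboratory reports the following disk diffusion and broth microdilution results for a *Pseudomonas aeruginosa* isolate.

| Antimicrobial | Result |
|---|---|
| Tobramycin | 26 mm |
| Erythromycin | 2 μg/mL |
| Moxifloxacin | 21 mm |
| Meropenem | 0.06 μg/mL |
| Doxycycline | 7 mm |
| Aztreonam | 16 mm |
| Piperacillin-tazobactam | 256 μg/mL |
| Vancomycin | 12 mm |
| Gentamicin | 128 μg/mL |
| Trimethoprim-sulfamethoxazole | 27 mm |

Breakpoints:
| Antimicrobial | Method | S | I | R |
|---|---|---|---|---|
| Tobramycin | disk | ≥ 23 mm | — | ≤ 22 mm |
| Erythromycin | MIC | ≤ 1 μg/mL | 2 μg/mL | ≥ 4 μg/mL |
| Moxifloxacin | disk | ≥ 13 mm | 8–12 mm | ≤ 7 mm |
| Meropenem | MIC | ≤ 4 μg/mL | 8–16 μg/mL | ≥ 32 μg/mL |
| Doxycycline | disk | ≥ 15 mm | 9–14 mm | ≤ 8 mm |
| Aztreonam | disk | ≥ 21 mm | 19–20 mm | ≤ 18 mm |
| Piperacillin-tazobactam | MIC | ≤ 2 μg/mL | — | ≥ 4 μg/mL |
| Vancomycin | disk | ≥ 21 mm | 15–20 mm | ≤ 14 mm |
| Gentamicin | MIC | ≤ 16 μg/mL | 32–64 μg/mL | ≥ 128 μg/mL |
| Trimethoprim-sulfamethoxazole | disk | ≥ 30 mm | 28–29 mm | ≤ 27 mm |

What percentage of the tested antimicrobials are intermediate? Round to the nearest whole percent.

Tobramycin: 26 mm is ≥ 23 mm — susceptible
Erythromycin: 2 μg/mL is = 2 μg/mL ⇒ intermediate
Moxifloxacin (21 mm) ≥ 13 mm ⇒ S
Meropenem (0.06 μg/mL) ≤ 4 μg/mL — susceptible
Doxycycline (7 mm) ≤ 8 mm — R
Aztreonam: 16 mm is ≤ 18 mm — resistant
Piperacillin-tazobactam (256 μg/mL) ≥ 4 μg/mL ⇒ resistant
Vancomycin (12 mm) ≤ 14 mm → Resistant
Gentamicin (128 μg/mL) ≥ 128 μg/mL → Resistant
Trimethoprim-sulfamethoxazole: 27 mm is ≤ 27 mm — R
Intermediate: 1/10

10%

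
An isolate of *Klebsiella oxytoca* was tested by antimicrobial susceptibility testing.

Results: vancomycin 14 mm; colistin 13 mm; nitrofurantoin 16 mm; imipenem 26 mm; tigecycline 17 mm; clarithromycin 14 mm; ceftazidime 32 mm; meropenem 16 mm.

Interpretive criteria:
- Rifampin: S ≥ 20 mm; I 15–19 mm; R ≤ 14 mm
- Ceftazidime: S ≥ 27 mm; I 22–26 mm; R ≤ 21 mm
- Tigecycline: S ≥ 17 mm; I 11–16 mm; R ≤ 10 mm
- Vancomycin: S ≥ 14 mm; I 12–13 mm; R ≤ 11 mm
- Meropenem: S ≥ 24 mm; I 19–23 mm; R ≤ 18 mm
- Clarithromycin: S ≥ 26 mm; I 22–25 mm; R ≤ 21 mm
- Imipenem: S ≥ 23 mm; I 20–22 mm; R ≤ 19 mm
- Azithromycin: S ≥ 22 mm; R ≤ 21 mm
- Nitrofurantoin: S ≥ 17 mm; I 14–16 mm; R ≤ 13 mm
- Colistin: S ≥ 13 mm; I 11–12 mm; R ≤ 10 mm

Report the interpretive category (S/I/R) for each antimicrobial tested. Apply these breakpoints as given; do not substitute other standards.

Vancomycin: 14 mm is ≥ 14 mm ⇒ susceptible
Colistin (13 mm) ≥ 13 mm — Susceptible
Nitrofurantoin 16 mm: in 14–16 mm ⇒ Intermediate
Imipenem 26 mm: ≥ 23 mm ⇒ susceptible
Tigecycline (17 mm) ≥ 17 mm → susceptible
Clarithromycin 14 mm: ≤ 21 mm ⇒ resistant
Ceftazidime: 32 mm is ≥ 27 mm → S
Meropenem: 16 mm is ≤ 18 mm → R

S, S, I, S, S, R, S, R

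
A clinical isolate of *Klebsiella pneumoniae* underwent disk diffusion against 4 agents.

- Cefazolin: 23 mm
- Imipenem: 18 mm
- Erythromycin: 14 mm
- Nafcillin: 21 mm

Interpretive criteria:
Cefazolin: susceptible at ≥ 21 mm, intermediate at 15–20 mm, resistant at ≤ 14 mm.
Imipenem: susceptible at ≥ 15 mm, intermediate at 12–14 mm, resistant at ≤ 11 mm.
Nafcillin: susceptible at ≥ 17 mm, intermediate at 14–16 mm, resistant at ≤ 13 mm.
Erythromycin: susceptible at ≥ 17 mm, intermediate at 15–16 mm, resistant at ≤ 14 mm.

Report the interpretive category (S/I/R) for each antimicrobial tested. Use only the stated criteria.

S, S, R, S

Cefazolin: 23 mm is ≥ 21 mm → S
Imipenem: 18 mm is ≥ 15 mm ⇒ S
Erythromycin 14 mm: ≤ 14 mm ⇒ Resistant
Nafcillin 21 mm: ≥ 17 mm ⇒ S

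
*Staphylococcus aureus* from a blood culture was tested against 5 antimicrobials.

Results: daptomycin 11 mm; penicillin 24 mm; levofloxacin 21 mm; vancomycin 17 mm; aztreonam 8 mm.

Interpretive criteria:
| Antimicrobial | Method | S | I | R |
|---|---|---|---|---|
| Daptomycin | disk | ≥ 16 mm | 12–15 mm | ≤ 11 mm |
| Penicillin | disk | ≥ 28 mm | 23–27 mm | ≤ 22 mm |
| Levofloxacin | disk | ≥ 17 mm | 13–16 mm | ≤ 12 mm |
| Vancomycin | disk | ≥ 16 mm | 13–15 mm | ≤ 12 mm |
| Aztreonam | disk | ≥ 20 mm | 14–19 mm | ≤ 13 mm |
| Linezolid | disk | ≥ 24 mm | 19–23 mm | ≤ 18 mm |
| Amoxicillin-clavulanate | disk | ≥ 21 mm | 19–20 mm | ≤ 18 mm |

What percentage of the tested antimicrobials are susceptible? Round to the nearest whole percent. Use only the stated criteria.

40%

Daptomycin (11 mm) ≤ 11 mm — R
Penicillin (24 mm) in 23–27 mm — intermediate
Levofloxacin (21 mm) ≥ 17 mm → susceptible
Vancomycin (17 mm) ≥ 16 mm — S
Aztreonam: 8 mm is ≤ 13 mm — R
Susceptible: 2/5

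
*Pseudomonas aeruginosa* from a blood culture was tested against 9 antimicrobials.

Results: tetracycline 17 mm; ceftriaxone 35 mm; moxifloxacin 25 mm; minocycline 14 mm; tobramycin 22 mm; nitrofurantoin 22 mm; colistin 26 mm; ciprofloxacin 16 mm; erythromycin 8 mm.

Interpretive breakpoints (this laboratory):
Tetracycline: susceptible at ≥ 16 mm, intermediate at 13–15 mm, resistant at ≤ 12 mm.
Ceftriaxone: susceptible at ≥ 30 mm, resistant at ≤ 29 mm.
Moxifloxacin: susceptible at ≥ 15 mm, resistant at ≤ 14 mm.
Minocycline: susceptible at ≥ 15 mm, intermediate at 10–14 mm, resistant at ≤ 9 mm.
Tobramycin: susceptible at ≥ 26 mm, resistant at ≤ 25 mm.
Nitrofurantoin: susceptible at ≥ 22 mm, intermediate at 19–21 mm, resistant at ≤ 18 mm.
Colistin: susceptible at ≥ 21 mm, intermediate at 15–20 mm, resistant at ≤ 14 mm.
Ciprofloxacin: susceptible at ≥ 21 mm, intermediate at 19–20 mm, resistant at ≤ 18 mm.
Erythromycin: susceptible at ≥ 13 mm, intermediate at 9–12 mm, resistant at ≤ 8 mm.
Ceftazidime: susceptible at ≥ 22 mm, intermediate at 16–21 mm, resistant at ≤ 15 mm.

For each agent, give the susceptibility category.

S, S, S, I, R, S, S, R, R

Tetracycline 17 mm: ≥ 16 mm ⇒ susceptible
Ceftriaxone (35 mm) ≥ 30 mm — Susceptible
Moxifloxacin 25 mm: ≥ 15 mm ⇒ Susceptible
Minocycline (14 mm) in 10–14 mm — I
Tobramycin 22 mm: ≤ 25 mm ⇒ resistant
Nitrofurantoin (22 mm) ≥ 22 mm ⇒ susceptible
Colistin 26 mm: ≥ 21 mm → S
Ciprofloxacin 16 mm: ≤ 18 mm ⇒ Resistant
Erythromycin (8 mm) ≤ 8 mm — Resistant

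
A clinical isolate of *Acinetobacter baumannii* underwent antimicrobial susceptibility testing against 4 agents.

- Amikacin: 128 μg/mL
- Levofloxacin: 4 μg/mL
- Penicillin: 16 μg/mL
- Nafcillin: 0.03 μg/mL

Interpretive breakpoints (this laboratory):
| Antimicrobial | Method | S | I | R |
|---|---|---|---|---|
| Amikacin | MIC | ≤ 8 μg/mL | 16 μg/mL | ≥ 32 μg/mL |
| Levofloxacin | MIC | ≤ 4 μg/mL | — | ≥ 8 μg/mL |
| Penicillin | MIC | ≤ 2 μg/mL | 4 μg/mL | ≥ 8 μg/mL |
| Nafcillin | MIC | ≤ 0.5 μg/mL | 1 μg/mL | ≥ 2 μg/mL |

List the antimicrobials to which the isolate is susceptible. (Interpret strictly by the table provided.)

levofloxacin, nafcillin

Amikacin 128 μg/mL: ≥ 32 μg/mL — Resistant
Levofloxacin: 4 μg/mL is ≤ 4 μg/mL → susceptible
Penicillin: 16 μg/mL is ≥ 8 μg/mL → resistant
Nafcillin (0.03 μg/mL) ≤ 0.5 μg/mL → S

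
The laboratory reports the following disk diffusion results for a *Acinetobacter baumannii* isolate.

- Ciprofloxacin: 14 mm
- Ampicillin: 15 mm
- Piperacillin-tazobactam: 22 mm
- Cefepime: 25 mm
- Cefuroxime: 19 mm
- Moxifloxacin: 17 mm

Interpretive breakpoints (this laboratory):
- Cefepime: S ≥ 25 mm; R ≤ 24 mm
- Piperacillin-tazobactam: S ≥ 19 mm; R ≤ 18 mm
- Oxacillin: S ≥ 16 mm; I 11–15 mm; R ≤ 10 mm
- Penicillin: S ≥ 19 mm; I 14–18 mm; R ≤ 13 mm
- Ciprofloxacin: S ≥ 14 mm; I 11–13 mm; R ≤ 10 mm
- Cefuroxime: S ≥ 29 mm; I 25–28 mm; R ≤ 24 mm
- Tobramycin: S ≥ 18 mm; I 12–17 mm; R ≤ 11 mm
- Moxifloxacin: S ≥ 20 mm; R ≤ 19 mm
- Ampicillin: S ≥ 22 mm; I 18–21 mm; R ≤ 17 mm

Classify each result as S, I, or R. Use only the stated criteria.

Ciprofloxacin (14 mm) ≥ 14 mm ⇒ S
Ampicillin: 15 mm is ≤ 17 mm ⇒ Resistant
Piperacillin-tazobactam: 22 mm is ≥ 19 mm ⇒ Susceptible
Cefepime: 25 mm is ≥ 25 mm → susceptible
Cefuroxime 19 mm: ≤ 24 mm → resistant
Moxifloxacin: 17 mm is ≤ 19 mm ⇒ resistant

S, R, S, S, R, R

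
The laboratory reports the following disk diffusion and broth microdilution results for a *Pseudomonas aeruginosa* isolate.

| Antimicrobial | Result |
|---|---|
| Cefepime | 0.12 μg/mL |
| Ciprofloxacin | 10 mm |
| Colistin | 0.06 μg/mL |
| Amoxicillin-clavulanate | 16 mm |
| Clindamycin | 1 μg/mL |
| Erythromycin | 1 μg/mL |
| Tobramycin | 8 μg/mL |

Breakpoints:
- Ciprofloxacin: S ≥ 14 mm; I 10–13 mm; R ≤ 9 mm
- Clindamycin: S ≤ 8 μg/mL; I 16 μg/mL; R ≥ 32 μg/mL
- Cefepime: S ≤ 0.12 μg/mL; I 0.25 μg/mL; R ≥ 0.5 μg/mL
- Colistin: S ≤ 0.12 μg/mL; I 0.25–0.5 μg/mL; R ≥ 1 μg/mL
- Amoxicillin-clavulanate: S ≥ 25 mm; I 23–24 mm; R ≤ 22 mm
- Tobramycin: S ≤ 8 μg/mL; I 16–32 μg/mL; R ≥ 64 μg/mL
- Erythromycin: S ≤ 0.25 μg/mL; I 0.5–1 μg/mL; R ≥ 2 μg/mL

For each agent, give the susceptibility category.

S, I, S, R, S, I, S

Cefepime 0.12 μg/mL: ≤ 0.12 μg/mL ⇒ susceptible
Ciprofloxacin (10 mm) in 10–13 mm ⇒ Intermediate
Colistin (0.06 μg/mL) ≤ 0.12 μg/mL ⇒ susceptible
Amoxicillin-clavulanate 16 mm: ≤ 22 mm — resistant
Clindamycin (1 μg/mL) ≤ 8 μg/mL → S
Erythromycin 1 μg/mL: in 0.5–1 μg/mL ⇒ intermediate
Tobramycin (8 μg/mL) ≤ 8 μg/mL → Susceptible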